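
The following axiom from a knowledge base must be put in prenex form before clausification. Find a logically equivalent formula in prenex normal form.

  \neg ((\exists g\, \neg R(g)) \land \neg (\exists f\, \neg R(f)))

Move each ¬ inward, flipping quantifiers it crosses:
  (\forall g\, R(g)) \lor (\exists f\, \neg R(f))
All bound variables are already distinct, so no renaming is needed.
Finally move all quantifiers to the prefix:
  \forall g\, \exists f\, (R(g) \lor \neg R(f))

\forall g\, \exists f\, (R(g) \lor \neg R(f))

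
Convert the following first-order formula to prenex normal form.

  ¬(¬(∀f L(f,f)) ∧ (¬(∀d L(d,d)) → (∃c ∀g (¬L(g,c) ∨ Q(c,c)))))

∀f ∃d ∀c ∃g (L(f,f) ∨ ¬L(d,d) ∧ L(g,c) ∧ ¬Q(c,c))

First replace A → B with ¬A ∨ B.
  ¬(¬(∀f L(f,f)) ∧ (¬¬(∀d L(d,d)) ∨ (∃c ∀g (¬L(g,c) ∨ Q(c,c)))))
Push ¬ through the quantifiers and connectives to reach negation normal form:
  (∀f L(f,f)) ∨ (∃d ¬L(d,d)) ∧ (∀c ∃g (L(g,c) ∧ ¬Q(c,c)))
All bound variables are already distinct, so no renaming is needed.
Extract every quantifier outward, since the variables are now distinct and don't occur free across branches:
  ∀f ∃d ∀c ∃g (L(f,f) ∨ ¬L(d,d) ∧ L(g,c) ∧ ¬Q(c,c))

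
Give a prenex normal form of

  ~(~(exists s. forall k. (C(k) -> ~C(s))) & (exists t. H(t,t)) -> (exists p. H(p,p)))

forall s. exists k. exists t. forall p. (C(k) & C(s) & H(t,t) & ~H(p,p))

Eliminate → and ↔ using ¬ and ∨.
  ~(~(~(exists s. forall k. (~C(k) | ~C(s))) & (exists t. H(t,t))) | (exists p. H(p,p)))
Push ¬ through the quantifiers and connectives to reach negation normal form:
  (forall s. exists k. (C(k) & C(s))) & (exists t. H(t,t)) & (forall p. ~H(p,p))
All bound variables are already distinct, so no renaming is needed.
Extract every quantifier outward, since the variables are now distinct and don't occur free across branches:
  forall s. exists k. exists t. forall p. (C(k) & C(s) & H(t,t) & ~H(p,p))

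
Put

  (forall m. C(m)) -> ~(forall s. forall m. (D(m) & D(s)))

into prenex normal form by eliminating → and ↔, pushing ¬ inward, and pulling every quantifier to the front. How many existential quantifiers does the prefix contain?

First replace A → B with ¬A ∨ B.
  ~(forall m. C(m)) | ~(forall s. forall m. (D(m) & D(s)))
Push ¬ through the quantifiers and connectives to reach negation normal form:
  (exists m. ~C(m)) | (exists s. exists m. (~D(m) | ~D(s)))
Standardize variables apart so no two quantifiers bind the same name: m↦u1.
  (exists m. ~C(m)) | (exists s. exists u1. (~D(u1) | ~D(s)))
Pull the quantifiers to the front (each side's bound variable is not free in the other side):
  exists m. exists s. exists u1. (~C(m) | ~D(u1) | ~D(s))
The prefix is exists m exists s exists u1: 0 universal, 3 existential.

3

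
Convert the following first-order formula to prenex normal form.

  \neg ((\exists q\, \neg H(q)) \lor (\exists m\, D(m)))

\forall q\, \forall m\, (H(q) \land \neg D(m))

Push ¬ through the quantifiers and connectives to reach negation normal form:
  (\forall q\, H(q)) \land (\forall m\, \neg D(m))
All bound variables are already distinct, so no renaming is needed.
Extract every quantifier outward, since the variables are now distinct and don't occur free across branches:
  \forall q\, \forall m\, (H(q) \land \neg D(m))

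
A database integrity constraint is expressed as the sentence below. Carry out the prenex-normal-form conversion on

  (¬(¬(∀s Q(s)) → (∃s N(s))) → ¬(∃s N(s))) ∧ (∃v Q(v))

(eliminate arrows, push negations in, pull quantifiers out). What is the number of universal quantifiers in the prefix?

2

Eliminate → and ↔ using ¬ and ∨.
  (¬¬(¬¬(∀s Q(s)) ∨ (∃s N(s))) ∨ ¬(∃s N(s))) ∧ (∃v Q(v))
Push ¬ through the quantifiers and connectives to reach negation normal form:
  ((∀s Q(s)) ∨ (∃s N(s)) ∨ (∀s ¬N(s))) ∧ (∃v Q(v))
Standardize variables apart so no two quantifiers bind the same name: s↦z, s↦z1.
  ((∀s Q(s)) ∨ (∃z N(z)) ∨ (∀z1 ¬N(z1))) ∧ (∃v Q(v))
Pull the quantifiers to the front (each side's bound variable is not free in the other side):
  ∀s ∃z ∀z1 ∃v ((Q(s) ∨ N(z) ∨ ¬N(z1)) ∧ Q(v))
The prefix is ∀s ∃z ∀z1 ∃v: 2 universal, 2 existential.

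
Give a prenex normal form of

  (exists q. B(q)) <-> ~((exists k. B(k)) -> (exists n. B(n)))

forall q. exists k. forall n. forall b. exists p. exists z1. ((~B(q) | B(k) & ~B(n)) & (~B(b) | B(p) | B(z1)))

Eliminate → and ↔ using ¬ and ∨; A ↔ B as (¬A ∨ B) ∧ (¬B ∨ A).
  (~(exists q. B(q)) | ~(~(exists k. B(k)) | (exists n. B(n)))) & (~~(~(exists k. B(k)) | (exists n. B(n))) | (exists q. B(q)))
Move each ¬ inward, flipping quantifiers it crosses:
  ((forall q. ~B(q)) | (exists k. B(k)) & (forall n. ~B(n))) & ((forall k. ~B(k)) | (exists n. B(n)) | (exists q. B(q)))
Standardize variables apart so no two quantifiers bind the same name: k↦b, n↦p, q↦z1.
  ((forall q. ~B(q)) | (exists k. B(k)) & (forall n. ~B(n))) & ((forall b. ~B(b)) | (exists p. B(p)) | (exists z1. B(z1)))
Extract every quantifier outward, since the variables are now distinct and don't occur free across branches:
  forall q. exists k. forall n. forall b. exists p. exists z1. ((~B(q) | B(k) & ~B(n)) & (~B(b) | B(p) | B(z1)))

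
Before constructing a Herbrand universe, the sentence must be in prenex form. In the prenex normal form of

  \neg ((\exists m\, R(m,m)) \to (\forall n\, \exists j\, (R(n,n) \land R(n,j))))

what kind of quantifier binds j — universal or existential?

universal

Rewrite implications/biconditionals: A → B as ¬A ∨ B.
  \neg (\neg (\exists m\, R(m,m)) \lor (\forall n\, \exists j\, (R(n,n) \land R(n,j))))
Move each ¬ inward, flipping quantifiers it crosses:
  (\exists m\, R(m,m)) \land (\exists n\, \forall j\, (\neg R(n,n) \lor \neg R(n,j)))
Finally move all quantifiers to the prefix:
  \exists m\, \exists n\, \forall j\, (R(m,m) \land (\neg R(n,n) \lor \neg R(n,j)))
The quantifier \exists j sits under an odd number of negations (counting the antecedent side of each →), so it flips to \forall j.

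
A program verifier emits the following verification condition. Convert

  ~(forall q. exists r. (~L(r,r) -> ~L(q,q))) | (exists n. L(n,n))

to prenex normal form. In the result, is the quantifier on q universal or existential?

existential

Rewrite implications/biconditionals: A → B as ¬A ∨ B.
  ~(forall q. exists r. (~~L(r,r) | ~L(q,q))) | (exists n. L(n,n))
Drive negations inward (¬∀x A ≡ ∃x ¬A, ¬∃x A ≡ ∀x ¬A, De Morgan for ∧/∨):
  (exists q. forall r. (~L(r,r) & L(q,q))) | (exists n. L(n,n))
All bound variables are already distinct, so no renaming is needed.
Finally move all quantifiers to the prefix:
  exists q. forall r. exists n. (~L(r,r) & L(q,q) | L(n,n))
The quantifier forall q sits under an odd number of negations (counting the antecedent side of each →), so it flips to exists q.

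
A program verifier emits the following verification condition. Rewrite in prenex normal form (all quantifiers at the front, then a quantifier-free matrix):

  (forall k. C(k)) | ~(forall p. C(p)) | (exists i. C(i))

Move each ¬ inward, flipping quantifiers it crosses:
  (forall k. C(k)) | (exists p. ~C(p)) | (exists i. C(i))
Pull the quantifiers to the front (each side's bound variable is not free in the other side):
  forall k. exists p. exists i. (C(k) | ~C(p) | C(i))

forall k. exists p. exists i. (C(k) | ~C(p) | C(i))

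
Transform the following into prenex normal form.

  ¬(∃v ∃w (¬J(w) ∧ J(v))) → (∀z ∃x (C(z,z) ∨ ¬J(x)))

Eliminate → and ↔ using ¬ and ∨.
  ¬¬(∃v ∃w (¬J(w) ∧ J(v))) ∨ (∀z ∃x (C(z,z) ∨ ¬J(x)))
Drive negations inward (¬∀x A ≡ ∃x ¬A, ¬∃x A ≡ ∀x ¬A, De Morgan for ∧/∨):
  (∃v ∃w (¬J(w) ∧ J(v))) ∨ (∀z ∃x (C(z,z) ∨ ¬J(x)))
Finally move all quantifiers to the prefix:
  ∃v ∃w ∀z ∃x (¬J(w) ∧ J(v) ∨ C(z,z) ∨ ¬J(x))

∃v ∃w ∀z ∃x (¬J(w) ∧ J(v) ∨ C(z,z) ∨ ¬J(x))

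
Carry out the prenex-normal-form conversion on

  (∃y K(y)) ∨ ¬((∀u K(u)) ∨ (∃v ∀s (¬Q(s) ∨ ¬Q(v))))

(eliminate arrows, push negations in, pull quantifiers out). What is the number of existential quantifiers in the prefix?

3

Push ¬ through the quantifiers and connectives to reach negation normal form:
  (∃y K(y)) ∨ (∃u ¬K(u)) ∧ (∀v ∃s (Q(s) ∧ Q(v)))
Finally move all quantifiers to the prefix:
  ∃y ∃u ∀v ∃s (K(y) ∨ ¬K(u) ∧ Q(s) ∧ Q(v))
The prefix is ∃y ∃u ∀v ∃s: 1 universal, 3 existential.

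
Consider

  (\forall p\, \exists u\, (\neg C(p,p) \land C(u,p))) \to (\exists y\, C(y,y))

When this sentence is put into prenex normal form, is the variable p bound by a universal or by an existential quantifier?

First replace A → B with ¬A ∨ B.
  \neg (\forall p\, \exists u\, (\neg C(p,p) \land C(u,p))) \lor (\exists y\, C(y,y))
Drive negations inward (¬∀x A ≡ ∃x ¬A, ¬∃x A ≡ ∀x ¬A, De Morgan for ∧/∨):
  (\exists p\, \forall u\, (C(p,p) \lor \neg C(u,p))) \lor (\exists y\, C(y,y))
All bound variables are already distinct, so no renaming is needed.
Finally move all quantifiers to the prefix:
  \exists p\, \forall u\, \exists y\, (C(p,p) \lor \neg C(u,p) \lor C(y,y))
The quantifier \forall p sits under an odd number of negations (counting the antecedent side of each →), so it flips to \exists p.

existential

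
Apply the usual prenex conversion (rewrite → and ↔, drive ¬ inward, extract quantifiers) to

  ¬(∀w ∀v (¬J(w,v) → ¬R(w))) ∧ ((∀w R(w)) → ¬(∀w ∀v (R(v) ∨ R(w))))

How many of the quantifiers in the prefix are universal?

0

Rewrite implications/biconditionals: A → B as ¬A ∨ B.
  ¬(∀w ∀v (¬¬J(w,v) ∨ ¬R(w))) ∧ (¬(∀w R(w)) ∨ ¬(∀w ∀v (R(v) ∨ R(w))))
Push ¬ through the quantifiers and connectives to reach negation normal form:
  (∃w ∃v (¬J(w,v) ∧ R(w))) ∧ ((∃w ¬R(w)) ∨ (∃w ∃v (¬R(v) ∧ ¬R(w))))
Standardize variables apart so no two quantifiers bind the same name: w↦z, w↦b, v↦v1.
  (∃w ∃v (¬J(w,v) ∧ R(w))) ∧ ((∃z ¬R(z)) ∨ (∃b ∃v1 (¬R(v1) ∧ ¬R(b))))
Pull the quantifiers to the front (each side's bound variable is not free in the other side):
  ∃w ∃v ∃z ∃b ∃v1 (¬J(w,v) ∧ R(w) ∧ (¬R(z) ∨ ¬R(v1) ∧ ¬R(b)))
The prefix is ∃w ∃v ∃z ∃b ∃v1: 0 universal, 5 existential.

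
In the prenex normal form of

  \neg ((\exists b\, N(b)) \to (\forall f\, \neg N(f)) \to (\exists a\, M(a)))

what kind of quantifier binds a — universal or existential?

Rewrite implications/biconditionals: A → B as ¬A ∨ B.
  \neg (\neg (\exists b\, N(b)) \lor \neg (\forall f\, \neg N(f)) \lor (\exists a\, M(a)))
Drive negations inward (¬∀x A ≡ ∃x ¬A, ¬∃x A ≡ ∀x ¬A, De Morgan for ∧/∨):
  (\exists b\, N(b)) \land (\forall f\, \neg N(f)) \land (\forall a\, \neg M(a))
All bound variables are already distinct, so no renaming is needed.
Pull the quantifiers to the front (each side's bound variable is not free in the other side):
  \exists b\, \forall f\, \forall a\, (N(b) \land \neg N(f) \land \neg M(a))
The quantifier \exists a sits under an odd number of negations (counting the antecedent side of each →), so it flips to \forall a.

universal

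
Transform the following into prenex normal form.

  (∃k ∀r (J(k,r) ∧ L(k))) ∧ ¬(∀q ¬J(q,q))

∃k ∀r ∃q (J(k,r) ∧ L(k) ∧ J(q,q))

Push ¬ through the quantifiers and connectives to reach negation normal form:
  (∃k ∀r (J(k,r) ∧ L(k))) ∧ (∃q J(q,q))
Finally move all quantifiers to the prefix:
  ∃k ∀r ∃q (J(k,r) ∧ L(k) ∧ J(q,q))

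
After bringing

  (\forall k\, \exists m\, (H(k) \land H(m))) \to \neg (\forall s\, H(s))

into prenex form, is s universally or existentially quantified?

existential

Rewrite implications/biconditionals: A → B as ¬A ∨ B.
  \neg (\forall k\, \exists m\, (H(k) \land H(m))) \lor \neg (\forall s\, H(s))
Drive negations inward (¬∀x A ≡ ∃x ¬A, ¬∃x A ≡ ∀x ¬A, De Morgan for ∧/∨):
  (\exists k\, \forall m\, (\neg H(k) \lor \neg H(m))) \lor (\exists s\, \neg H(s))
All bound variables are already distinct, so no renaming is needed.
Finally move all quantifiers to the prefix:
  \exists k\, \forall m\, \exists s\, (\neg H(k) \lor \neg H(m) \lor \neg H(s))
The quantifier \forall s sits under an odd number of negations (counting the antecedent side of each →), so it flips to \exists s.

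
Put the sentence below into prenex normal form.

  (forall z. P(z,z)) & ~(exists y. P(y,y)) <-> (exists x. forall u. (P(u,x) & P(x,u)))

exists z. exists y. exists x. forall u. forall u1. exists q. forall c. forall w. ((~P(z,z) | P(y,y) | P(u,x) & P(x,u)) & (~P(q,u1) | ~P(u1,q) | P(c,c) & ~P(w,w)))

First replace A → B with ¬A ∨ B; A ↔ B as (¬A ∨ B) ∧ (¬B ∨ A).
  (~((forall z. P(z,z)) & ~(exists y. P(y,y))) | (exists x. forall u. (P(u,x) & P(x,u)))) & (~(exists x. forall u. (P(u,x) & P(x,u))) | (forall z. P(z,z)) & ~(exists y. P(y,y)))
Drive negations inward (¬∀x A ≡ ∃x ¬A, ¬∃x A ≡ ∀x ¬A, De Morgan for ∧/∨):
  ((exists z. ~P(z,z)) | (exists y. P(y,y)) | (exists x. forall u. (P(u,x) & P(x,u)))) & ((forall x. exists u. (~P(u,x) | ~P(x,u))) | (forall z. P(z,z)) & (forall y. ~P(y,y)))
Rename bound variables to avoid capture: x↦u1, u↦q, z↦c, y↦w.
  ((exists z. ~P(z,z)) | (exists y. P(y,y)) | (exists x. forall u. (P(u,x) & P(x,u)))) & ((forall u1. exists q. (~P(q,u1) | ~P(u1,q))) | (forall c. P(c,c)) & (forall w. ~P(w,w)))
Pull the quantifiers to the front (each side's bound variable is not free in the other side):
  exists z. exists y. exists x. forall u. forall u1. exists q. forall c. forall w. ((~P(z,z) | P(y,y) | P(u,x) & P(x,u)) & (~P(q,u1) | ~P(u1,q) | P(c,c) & ~P(w,w)))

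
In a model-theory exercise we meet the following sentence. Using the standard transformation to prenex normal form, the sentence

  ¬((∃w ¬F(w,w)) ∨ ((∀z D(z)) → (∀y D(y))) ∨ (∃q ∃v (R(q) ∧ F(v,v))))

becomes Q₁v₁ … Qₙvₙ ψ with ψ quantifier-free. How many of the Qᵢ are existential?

1

First replace A → B with ¬A ∨ B.
  ¬((∃w ¬F(w,w)) ∨ ¬(∀z D(z)) ∨ (∀y D(y)) ∨ (∃q ∃v (R(q) ∧ F(v,v))))
Drive negations inward (¬∀x A ≡ ∃x ¬A, ¬∃x A ≡ ∀x ¬A, De Morgan for ∧/∨):
  (∀w F(w,w)) ∧ (∀z D(z)) ∧ (∃y ¬D(y)) ∧ (∀q ∀v (¬R(q) ∨ ¬F(v,v)))
Pull the quantifiers to the front (each side's bound variable is not free in the other side):
  ∀w ∀z ∃y ∀q ∀v (F(w,w) ∧ D(z) ∧ ¬D(y) ∧ (¬R(q) ∨ ¬F(v,v)))
The prefix is ∀w ∀z ∃y ∀q ∀v: 4 universal, 1 existential.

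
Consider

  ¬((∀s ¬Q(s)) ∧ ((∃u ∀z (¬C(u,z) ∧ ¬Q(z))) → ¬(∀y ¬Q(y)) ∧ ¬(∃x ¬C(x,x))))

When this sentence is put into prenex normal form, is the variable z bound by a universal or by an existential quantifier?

Eliminate → and ↔ using ¬ and ∨.
  ¬((∀s ¬Q(s)) ∧ (¬(∃u ∀z (¬C(u,z) ∧ ¬Q(z))) ∨ ¬(∀y ¬Q(y)) ∧ ¬(∃x ¬C(x,x))))
Move each ¬ inward, flipping quantifiers it crosses:
  (∃s Q(s)) ∨ (∃u ∀z (¬C(u,z) ∧ ¬Q(z))) ∧ ((∀y ¬Q(y)) ∨ (∃x ¬C(x,x)))
All bound variables are already distinct, so no renaming is needed.
Extract every quantifier outward, since the variables are now distinct and don't occur free across branches:
  ∃s ∃u ∀z ∀y ∃x (Q(s) ∨ ¬C(u,z) ∧ ¬Q(z) ∧ (¬Q(y) ∨ ¬C(x,x)))
The quantifier ∀z sits under an even number of negations (counting the antecedent side of each →), so it remains universal.

universal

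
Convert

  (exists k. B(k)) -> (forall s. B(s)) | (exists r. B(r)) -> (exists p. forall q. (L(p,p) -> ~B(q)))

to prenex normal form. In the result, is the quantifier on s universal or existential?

Rewrite implications/biconditionals: A → B as ¬A ∨ B.
  ~(exists k. B(k)) | ~((forall s. B(s)) | (exists r. B(r))) | (exists p. forall q. (~L(p,p) | ~B(q)))
Push ¬ through the quantifiers and connectives to reach negation normal form:
  (forall k. ~B(k)) | (exists s. ~B(s)) & (forall r. ~B(r)) | (exists p. forall q. (~L(p,p) | ~B(q)))
Pull the quantifiers to the front (each side's bound variable is not free in the other side):
  forall k. exists s. forall r. exists p. forall q. (~B(k) | ~B(s) & ~B(r) | ~L(p,p) | ~B(q))
The quantifier forall s sits under an odd number of negations (counting the antecedent side of each →), so it flips to exists s.

existential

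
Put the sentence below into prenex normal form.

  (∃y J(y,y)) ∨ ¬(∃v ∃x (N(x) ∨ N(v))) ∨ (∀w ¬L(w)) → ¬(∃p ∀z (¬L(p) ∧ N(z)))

Eliminate → and ↔ using ¬ and ∨.
  ¬((∃y J(y,y)) ∨ ¬(∃v ∃x (N(x) ∨ N(v))) ∨ (∀w ¬L(w))) ∨ ¬(∃p ∀z (¬L(p) ∧ N(z)))
Push ¬ through the quantifiers and connectives to reach negation normal form:
  (∀y ¬J(y,y)) ∧ (∃v ∃x (N(x) ∨ N(v))) ∧ (∃w L(w)) ∨ (∀p ∃z (L(p) ∨ ¬N(z)))
All bound variables are already distinct, so no renaming is needed.
Pull the quantifiers to the front (each side's bound variable is not free in the other side):
  ∀y ∃v ∃x ∃w ∀p ∃z (¬J(y,y) ∧ (N(x) ∨ N(v)) ∧ L(w) ∨ L(p) ∨ ¬N(z))

∀y ∃v ∃x ∃w ∀p ∃z (¬J(y,y) ∧ (N(x) ∨ N(v)) ∧ L(w) ∨ L(p) ∨ ¬N(z))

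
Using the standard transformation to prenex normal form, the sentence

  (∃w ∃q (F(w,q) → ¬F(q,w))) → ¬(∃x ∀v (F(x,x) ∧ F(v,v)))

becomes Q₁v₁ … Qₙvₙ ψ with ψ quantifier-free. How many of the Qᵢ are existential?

First replace A → B with ¬A ∨ B.
  ¬(∃w ∃q (¬F(w,q) ∨ ¬F(q,w))) ∨ ¬(∃x ∀v (F(x,x) ∧ F(v,v)))
Push ¬ through the quantifiers and connectives to reach negation normal form:
  (∀w ∀q (F(w,q) ∧ F(q,w))) ∨ (∀x ∃v (¬F(x,x) ∨ ¬F(v,v)))
All bound variables are already distinct, so no renaming is needed.
Pull the quantifiers to the front (each side's bound variable is not free in the other side):
  ∀w ∀q ∀x ∃v (F(w,q) ∧ F(q,w) ∨ ¬F(x,x) ∨ ¬F(v,v))
The prefix is ∀w ∀q ∀x ∃v: 3 universal, 1 existential.

1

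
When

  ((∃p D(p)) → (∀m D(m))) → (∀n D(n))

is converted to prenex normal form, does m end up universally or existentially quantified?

First replace A → B with ¬A ∨ B.
  ¬(¬(∃p D(p)) ∨ (∀m D(m))) ∨ (∀n D(n))
Drive negations inward (¬∀x A ≡ ∃x ¬A, ¬∃x A ≡ ∀x ¬A, De Morgan for ∧/∨):
  (∃p D(p)) ∧ (∃m ¬D(m)) ∨ (∀n D(n))
All bound variables are already distinct, so no renaming is needed.
Finally move all quantifiers to the prefix:
  ∃p ∃m ∀n (D(p) ∧ ¬D(m) ∨ D(n))
The quantifier ∀m sits under an odd number of negations (counting the antecedent side of each →), so it flips to ∃m.

existential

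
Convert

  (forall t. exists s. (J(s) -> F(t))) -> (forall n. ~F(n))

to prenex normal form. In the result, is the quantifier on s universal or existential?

universal

Rewrite implications/biconditionals: A → B as ¬A ∨ B.
  ~(forall t. exists s. (~J(s) | F(t))) | (forall n. ~F(n))
Move each ¬ inward, flipping quantifiers it crosses:
  (exists t. forall s. (J(s) & ~F(t))) | (forall n. ~F(n))
Extract every quantifier outward, since the variables are now distinct and don't occur free across branches:
  exists t. forall s. forall n. (J(s) & ~F(t) | ~F(n))
The quantifier exists s sits under an odd number of negations (counting the antecedent side of each →), so it flips to forall s.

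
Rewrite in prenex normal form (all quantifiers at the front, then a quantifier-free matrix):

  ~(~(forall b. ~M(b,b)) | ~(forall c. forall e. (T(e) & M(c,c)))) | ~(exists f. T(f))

forall b. forall c. forall e. forall f. (~M(b,b) & T(e) & M(c,c) | ~T(f))

Drive negations inward (¬∀x A ≡ ∃x ¬A, ¬∃x A ≡ ∀x ¬A, De Morgan for ∧/∨):
  (forall b. ~M(b,b)) & (forall c. forall e. (T(e) & M(c,c))) | (forall f. ~T(f))
All bound variables are already distinct, so no renaming is needed.
Pull the quantifiers to the front (each side's bound variable is not free in the other side):
  forall b. forall c. forall e. forall f. (~M(b,b) & T(e) & M(c,c) | ~T(f))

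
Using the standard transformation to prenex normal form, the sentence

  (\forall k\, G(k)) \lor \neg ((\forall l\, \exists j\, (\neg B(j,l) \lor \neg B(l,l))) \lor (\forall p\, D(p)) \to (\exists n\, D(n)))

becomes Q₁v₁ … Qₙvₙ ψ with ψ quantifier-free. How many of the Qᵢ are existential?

Eliminate → and ↔ using ¬ and ∨.
  (\forall k\, G(k)) \lor \neg (\neg ((\forall l\, \exists j\, (\neg B(j,l) \lor \neg B(l,l))) \lor (\forall p\, D(p))) \lor (\exists n\, D(n)))
Push ¬ through the quantifiers and connectives to reach negation normal form:
  (\forall k\, G(k)) \lor ((\forall l\, \exists j\, (\neg B(j,l) \lor \neg B(l,l))) \lor (\forall p\, D(p))) \land (\forall n\, \neg D(n))
Pull the quantifiers to the front (each side's bound variable is not free in the other side):
  \forall k\, \forall l\, \exists j\, \forall p\, \forall n\, (G(k) \lor (\neg B(j,l) \lor \neg B(l,l) \lor D(p)) \land \neg D(n))
The prefix is \forall k \forall l \exists j \forall p \forall n: 4 universal, 1 existential.

1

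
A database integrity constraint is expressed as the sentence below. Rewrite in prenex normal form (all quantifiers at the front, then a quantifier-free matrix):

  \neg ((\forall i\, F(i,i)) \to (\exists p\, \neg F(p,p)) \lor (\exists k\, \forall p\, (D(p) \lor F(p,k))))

\forall i\, \forall p\, \forall k\, \exists y1\, (F(i,i) \land F(p,p) \land \neg D(y1) \land \neg F(y1,k))

Eliminate → and ↔ using ¬ and ∨.
  \neg (\neg (\forall i\, F(i,i)) \lor (\exists p\, \neg F(p,p)) \lor (\exists k\, \forall p\, (D(p) \lor F(p,k))))
Move each ¬ inward, flipping quantifiers it crosses:
  (\forall i\, F(i,i)) \land (\forall p\, F(p,p)) \land (\forall k\, \exists p\, (\neg D(p) \land \neg F(p,k)))
Give each quantifier a distinct variable: p↦y1.
  (\forall i\, F(i,i)) \land (\forall p\, F(p,p)) \land (\forall k\, \exists y1\, (\neg D(y1) \land \neg F(y1,k)))
Finally move all quantifiers to the prefix:
  \forall i\, \forall p\, \forall k\, \exists y1\, (F(i,i) \land F(p,p) \land \neg D(y1) \land \neg F(y1,k))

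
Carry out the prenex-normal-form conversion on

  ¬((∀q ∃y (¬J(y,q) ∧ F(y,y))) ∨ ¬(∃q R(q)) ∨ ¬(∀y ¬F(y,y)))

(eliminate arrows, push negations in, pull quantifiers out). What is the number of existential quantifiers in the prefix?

Drive negations inward (¬∀x A ≡ ∃x ¬A, ¬∃x A ≡ ∀x ¬A, De Morgan for ∧/∨):
  (∃q ∀y (J(y,q) ∨ ¬F(y,y))) ∧ (∃q R(q)) ∧ (∀y ¬F(y,y))
Give each quantifier a distinct variable: q↦x, y↦a.
  (∃q ∀y (J(y,q) ∨ ¬F(y,y))) ∧ (∃x R(x)) ∧ (∀a ¬F(a,a))
Pull the quantifiers to the front (each side's bound variable is not free in the other side):
  ∃q ∀y ∃x ∀a ((J(y,q) ∨ ¬F(y,y)) ∧ R(x) ∧ ¬F(a,a))
The prefix is ∃q ∀y ∃x ∀a: 2 universal, 2 existential.

2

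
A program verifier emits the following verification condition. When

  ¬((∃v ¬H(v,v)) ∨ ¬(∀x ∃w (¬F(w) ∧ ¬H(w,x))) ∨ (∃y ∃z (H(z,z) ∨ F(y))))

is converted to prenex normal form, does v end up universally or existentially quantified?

universal

Push ¬ through the quantifiers and connectives to reach negation normal form:
  (∀v H(v,v)) ∧ (∀x ∃w (¬F(w) ∧ ¬H(w,x))) ∧ (∀y ∀z (¬H(z,z) ∧ ¬F(y)))
Finally move all quantifiers to the prefix:
  ∀v ∀x ∃w ∀y ∀z (H(v,v) ∧ ¬F(w) ∧ ¬H(w,x) ∧ ¬H(z,z) ∧ ¬F(y))
The quantifier ∃v sits under an odd number of negations, so it flips to ∀v.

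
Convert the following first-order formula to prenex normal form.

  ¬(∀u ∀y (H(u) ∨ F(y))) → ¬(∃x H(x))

∀u ∀y ∀x (H(u) ∨ F(y) ∨ ¬H(x))

First replace A → B with ¬A ∨ B.
  ¬¬(∀u ∀y (H(u) ∨ F(y))) ∨ ¬(∃x H(x))
Push ¬ through the quantifiers and connectives to reach negation normal form:
  (∀u ∀y (H(u) ∨ F(y))) ∨ (∀x ¬H(x))
All bound variables are already distinct, so no renaming is needed.
Finally move all quantifiers to the prefix:
  ∀u ∀y ∀x (H(u) ∨ F(y) ∨ ¬H(x))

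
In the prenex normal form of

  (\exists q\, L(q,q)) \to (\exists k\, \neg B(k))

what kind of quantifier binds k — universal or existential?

Eliminate → and ↔ using ¬ and ∨.
  \neg (\exists q\, L(q,q)) \lor (\exists k\, \neg B(k))
Push ¬ through the quantifiers and connectives to reach negation normal form:
  (\forall q\, \neg L(q,q)) \lor (\exists k\, \neg B(k))
All bound variables are already distinct, so no renaming is needed.
Finally move all quantifiers to the prefix:
  \forall q\, \exists k\, (\neg L(q,q) \lor \neg B(k))
The quantifier \exists k sits under an even number of negations (counting the antecedent side of each →), so it remains existential.

existential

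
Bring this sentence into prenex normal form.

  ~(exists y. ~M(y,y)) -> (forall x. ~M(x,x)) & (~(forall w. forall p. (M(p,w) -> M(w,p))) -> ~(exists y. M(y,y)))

Eliminate → and ↔ using ¬ and ∨.
  ~~(exists y. ~M(y,y)) | (forall x. ~M(x,x)) & (~~(forall w. forall p. (~M(p,w) | M(w,p))) | ~(exists y. M(y,y)))
Push ¬ through the quantifiers and connectives to reach negation normal form:
  (exists y. ~M(y,y)) | (forall x. ~M(x,x)) & ((forall w. forall p. (~M(p,w) | M(w,p))) | (forall y. ~M(y,y)))
Rename bound variables to avoid capture: y↦z1.
  (exists y. ~M(y,y)) | (forall x. ~M(x,x)) & ((forall w. forall p. (~M(p,w) | M(w,p))) | (forall z1. ~M(z1,z1)))
Finally move all quantifiers to the prefix:
  exists y. forall x. forall w. forall p. forall z1. (~M(y,y) | ~M(x,x) & (~M(p,w) | M(w,p) | ~M(z1,z1)))

exists y. forall x. forall w. forall p. forall z1. (~M(y,y) | ~M(x,x) & (~M(p,w) | M(w,p) | ~M(z1,z1)))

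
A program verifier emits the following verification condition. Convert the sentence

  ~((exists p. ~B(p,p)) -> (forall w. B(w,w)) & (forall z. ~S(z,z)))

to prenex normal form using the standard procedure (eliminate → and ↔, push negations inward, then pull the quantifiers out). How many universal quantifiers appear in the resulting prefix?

0

Rewrite implications/biconditionals: A → B as ¬A ∨ B.
  ~(~(exists p. ~B(p,p)) | (forall w. B(w,w)) & (forall z. ~S(z,z)))
Drive negations inward (¬∀x A ≡ ∃x ¬A, ¬∃x A ≡ ∀x ¬A, De Morgan for ∧/∨):
  (exists p. ~B(p,p)) & ((exists w. ~B(w,w)) | (exists z. S(z,z)))
Extract every quantifier outward, since the variables are now distinct and don't occur free across branches:
  exists p. exists w. exists z. (~B(p,p) & (~B(w,w) | S(z,z)))
The prefix is exists p exists w exists z: 0 universal, 3 existential.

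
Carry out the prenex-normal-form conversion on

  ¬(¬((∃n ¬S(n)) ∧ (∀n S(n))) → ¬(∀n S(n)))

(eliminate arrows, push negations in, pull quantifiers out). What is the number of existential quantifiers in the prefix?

1

First replace A → B with ¬A ∨ B.
  ¬(¬¬((∃n ¬S(n)) ∧ (∀n S(n))) ∨ ¬(∀n S(n)))
Move each ¬ inward, flipping quantifiers it crosses:
  ((∀n S(n)) ∨ (∃n ¬S(n))) ∧ (∀n S(n))
Give each quantifier a distinct variable: n↦v, n↦s.
  ((∀n S(n)) ∨ (∃v ¬S(v))) ∧ (∀s S(s))
Extract every quantifier outward, since the variables are now distinct and don't occur free across branches:
  ∀n ∃v ∀s ((S(n) ∨ ¬S(v)) ∧ S(s))
The prefix is ∀n ∃v ∀s: 2 universal, 1 existential.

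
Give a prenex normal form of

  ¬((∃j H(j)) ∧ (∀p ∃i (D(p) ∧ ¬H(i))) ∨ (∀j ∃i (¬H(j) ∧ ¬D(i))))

∀j ∃p ∀i ∃u ∀r ((¬H(j) ∨ ¬D(p) ∨ H(i)) ∧ (H(u) ∨ D(r)))

Drive negations inward (¬∀x A ≡ ∃x ¬A, ¬∃x A ≡ ∀x ¬A, De Morgan for ∧/∨):
  ((∀j ¬H(j)) ∨ (∃p ∀i (¬D(p) ∨ H(i)))) ∧ (∃j ∀i (H(j) ∨ D(i)))
Rename bound variables to avoid capture: j↦u, i↦r.
  ((∀j ¬H(j)) ∨ (∃p ∀i (¬D(p) ∨ H(i)))) ∧ (∃u ∀r (H(u) ∨ D(r)))
Extract every quantifier outward, since the variables are now distinct and don't occur free across branches:
  ∀j ∃p ∀i ∃u ∀r ((¬H(j) ∨ ¬D(p) ∨ H(i)) ∧ (H(u) ∨ D(r)))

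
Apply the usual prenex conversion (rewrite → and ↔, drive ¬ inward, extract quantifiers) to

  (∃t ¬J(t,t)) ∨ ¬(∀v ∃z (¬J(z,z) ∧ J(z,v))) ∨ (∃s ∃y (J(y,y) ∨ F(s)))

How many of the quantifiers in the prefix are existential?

Push ¬ through the quantifiers and connectives to reach negation normal form:
  (∃t ¬J(t,t)) ∨ (∃v ∀z (J(z,z) ∨ ¬J(z,v))) ∨ (∃s ∃y (J(y,y) ∨ F(s)))
Finally move all quantifiers to the prefix:
  ∃t ∃v ∀z ∃s ∃y (¬J(t,t) ∨ J(z,z) ∨ ¬J(z,v) ∨ J(y,y) ∨ F(s))
The prefix is ∃t ∃v ∀z ∃s ∃y: 1 universal, 4 existential.

4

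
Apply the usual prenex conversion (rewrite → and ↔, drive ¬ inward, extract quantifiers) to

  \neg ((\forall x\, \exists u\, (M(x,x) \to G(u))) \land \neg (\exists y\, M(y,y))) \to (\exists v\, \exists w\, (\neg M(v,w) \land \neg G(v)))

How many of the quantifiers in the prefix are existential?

First replace A → B with ¬A ∨ B.
  \neg \neg ((\forall x\, \exists u\, (\neg M(x,x) \lor G(u))) \land \neg (\exists y\, M(y,y))) \lor (\exists v\, \exists w\, (\neg M(v,w) \land \neg G(v)))
Move each ¬ inward, flipping quantifiers it crosses:
  (\forall x\, \exists u\, (\neg M(x,x) \lor G(u))) \land (\forall y\, \neg M(y,y)) \lor (\exists v\, \exists w\, (\neg M(v,w) \land \neg G(v)))
Pull the quantifiers to the front (each side's bound variable is not free in the other side):
  \forall x\, \exists u\, \forall y\, \exists v\, \exists w\, ((\neg M(x,x) \lor G(u)) \land \neg M(y,y) \lor \neg M(v,w) \land \neg G(v))
The prefix is \forall x \exists u \forall y \exists v \exists w: 2 universal, 3 existential.

3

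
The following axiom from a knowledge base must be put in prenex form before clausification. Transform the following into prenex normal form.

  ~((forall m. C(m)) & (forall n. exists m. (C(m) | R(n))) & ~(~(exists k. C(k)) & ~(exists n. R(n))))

Move each ¬ inward, flipping quantifiers it crosses:
  (exists m. ~C(m)) | (exists n. forall m. (~C(m) & ~R(n))) | (forall k. ~C(k)) & (forall n. ~R(n))
Give each quantifier a distinct variable: m↦v1, n↦p.
  (exists m. ~C(m)) | (exists n. forall v1. (~C(v1) & ~R(n))) | (forall k. ~C(k)) & (forall p. ~R(p))
Finally move all quantifiers to the prefix:
  exists m. exists n. forall v1. forall k. forall p. (~C(m) | ~C(v1) & ~R(n) | ~C(k) & ~R(p))

exists m. exists n. forall v1. forall k. forall p. (~C(m) | ~C(v1) & ~R(n) | ~C(k) & ~R(p))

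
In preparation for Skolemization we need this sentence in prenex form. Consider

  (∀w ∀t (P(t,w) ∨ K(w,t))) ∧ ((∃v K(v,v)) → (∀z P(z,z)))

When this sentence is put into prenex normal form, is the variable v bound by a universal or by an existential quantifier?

universal

First replace A → B with ¬A ∨ B.
  (∀w ∀t (P(t,w) ∨ K(w,t))) ∧ (¬(∃v K(v,v)) ∨ (∀z P(z,z)))
Move each ¬ inward, flipping quantifiers it crosses:
  (∀w ∀t (P(t,w) ∨ K(w,t))) ∧ ((∀v ¬K(v,v)) ∨ (∀z P(z,z)))
Extract every quantifier outward, since the variables are now distinct and don't occur free across branches:
  ∀w ∀t ∀v ∀z ((P(t,w) ∨ K(w,t)) ∧ (¬K(v,v) ∨ P(z,z)))
The quantifier ∃v sits under an odd number of negations (counting the antecedent side of each →), so it flips to ∀v.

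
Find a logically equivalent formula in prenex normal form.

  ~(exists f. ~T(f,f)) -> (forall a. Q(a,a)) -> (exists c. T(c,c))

Eliminate → and ↔ using ¬ and ∨.
  ~~(exists f. ~T(f,f)) | ~(forall a. Q(a,a)) | (exists c. T(c,c))
Drive negations inward (¬∀x A ≡ ∃x ¬A, ¬∃x A ≡ ∀x ¬A, De Morgan for ∧/∨):
  (exists f. ~T(f,f)) | (exists a. ~Q(a,a)) | (exists c. T(c,c))
Finally move all quantifiers to the prefix:
  exists f. exists a. exists c. (~T(f,f) | ~Q(a,a) | T(c,c))

exists f. exists a. exists c. (~T(f,f) | ~Q(a,a) | T(c,c))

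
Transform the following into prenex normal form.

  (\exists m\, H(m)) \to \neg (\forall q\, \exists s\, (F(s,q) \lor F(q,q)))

\forall m\, \exists q\, \forall s\, (\neg H(m) \lor \neg F(s,q) \land \neg F(q,q))

First replace A → B with ¬A ∨ B.
  \neg (\exists m\, H(m)) \lor \neg (\forall q\, \exists s\, (F(s,q) \lor F(q,q)))
Push ¬ through the quantifiers and connectives to reach negation normal form:
  (\forall m\, \neg H(m)) \lor (\exists q\, \forall s\, (\neg F(s,q) \land \neg F(q,q)))
All bound variables are already distinct, so no renaming is needed.
Pull the quantifiers to the front (each side's bound variable is not free in the other side):
  \forall m\, \exists q\, \forall s\, (\neg H(m) \lor \neg F(s,q) \land \neg F(q,q))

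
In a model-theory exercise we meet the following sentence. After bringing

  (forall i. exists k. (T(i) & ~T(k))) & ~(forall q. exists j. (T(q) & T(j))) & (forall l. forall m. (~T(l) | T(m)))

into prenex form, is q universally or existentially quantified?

Move each ¬ inward, flipping quantifiers it crosses:
  (forall i. exists k. (T(i) & ~T(k))) & (exists q. forall j. (~T(q) | ~T(j))) & (forall l. forall m. (~T(l) | T(m)))
All bound variables are already distinct, so no renaming is needed.
Pull the quantifiers to the front (each side's bound variable is not free in the other side):
  forall i. exists k. exists q. forall j. forall l. forall m. (T(i) & ~T(k) & (~T(q) | ~T(j)) & (~T(l) | T(m)))
The quantifier forall q sits under an odd number of negations, so it flips to exists q.

existential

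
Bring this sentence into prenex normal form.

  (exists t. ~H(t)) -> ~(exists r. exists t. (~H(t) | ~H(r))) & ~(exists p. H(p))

forall t. forall r. forall v1. forall p. (H(t) | H(v1) & H(r) & ~H(p))

Eliminate → and ↔ using ¬ and ∨.
  ~(exists t. ~H(t)) | ~(exists r. exists t. (~H(t) | ~H(r))) & ~(exists p. H(p))
Drive negations inward (¬∀x A ≡ ∃x ¬A, ¬∃x A ≡ ∀x ¬A, De Morgan for ∧/∨):
  (forall t. H(t)) | (forall r. forall t. (H(t) & H(r))) & (forall p. ~H(p))
Give each quantifier a distinct variable: t↦v1.
  (forall t. H(t)) | (forall r. forall v1. (H(v1) & H(r))) & (forall p. ~H(p))
Pull the quantifiers to the front (each side's bound variable is not free in the other side):
  forall t. forall r. forall v1. forall p. (H(t) | H(v1) & H(r) & ~H(p))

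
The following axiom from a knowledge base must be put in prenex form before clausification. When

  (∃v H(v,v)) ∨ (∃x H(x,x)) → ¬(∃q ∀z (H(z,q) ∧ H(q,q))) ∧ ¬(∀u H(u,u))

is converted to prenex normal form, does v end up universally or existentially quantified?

Eliminate → and ↔ using ¬ and ∨.
  ¬((∃v H(v,v)) ∨ (∃x H(x,x))) ∨ ¬(∃q ∀z (H(z,q) ∧ H(q,q))) ∧ ¬(∀u H(u,u))
Push ¬ through the quantifiers and connectives to reach negation normal form:
  (∀v ¬H(v,v)) ∧ (∀x ¬H(x,x)) ∨ (∀q ∃z (¬H(z,q) ∨ ¬H(q,q))) ∧ (∃u ¬H(u,u))
All bound variables are already distinct, so no renaming is needed.
Pull the quantifiers to the front (each side's bound variable is not free in the other side):
  ∀v ∀x ∀q ∃z ∃u (¬H(v,v) ∧ ¬H(x,x) ∨ (¬H(z,q) ∨ ¬H(q,q)) ∧ ¬H(u,u))
The quantifier ∃v sits under an odd number of negations (counting the antecedent side of each →), so it flips to ∀v.

universal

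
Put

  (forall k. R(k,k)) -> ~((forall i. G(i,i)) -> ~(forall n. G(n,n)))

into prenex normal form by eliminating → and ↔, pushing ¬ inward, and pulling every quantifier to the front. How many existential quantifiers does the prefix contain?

1

Eliminate → and ↔ using ¬ and ∨.
  ~(forall k. R(k,k)) | ~(~(forall i. G(i,i)) | ~(forall n. G(n,n)))
Push ¬ through the quantifiers and connectives to reach negation normal form:
  (exists k. ~R(k,k)) | (forall i. G(i,i)) & (forall n. G(n,n))
All bound variables are already distinct, so no renaming is needed.
Extract every quantifier outward, since the variables are now distinct and don't occur free across branches:
  exists k. forall i. forall n. (~R(k,k) | G(i,i) & G(n,n))
The prefix is exists k forall i forall n: 2 universal, 1 existential.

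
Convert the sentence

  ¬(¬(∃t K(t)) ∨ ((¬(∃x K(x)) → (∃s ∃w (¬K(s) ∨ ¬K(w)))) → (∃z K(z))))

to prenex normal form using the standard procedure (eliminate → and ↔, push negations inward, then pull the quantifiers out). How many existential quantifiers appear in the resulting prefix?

Eliminate → and ↔ using ¬ and ∨.
  ¬(¬(∃t K(t)) ∨ ¬(¬¬(∃x K(x)) ∨ (∃s ∃w (¬K(s) ∨ ¬K(w)))) ∨ (∃z K(z)))
Move each ¬ inward, flipping quantifiers it crosses:
  (∃t K(t)) ∧ ((∃x K(x)) ∨ (∃s ∃w (¬K(s) ∨ ¬K(w)))) ∧ (∀z ¬K(z))
All bound variables are already distinct, so no renaming is needed.
Finally move all quantifiers to the prefix:
  ∃t ∃x ∃s ∃w ∀z (K(t) ∧ (K(x) ∨ ¬K(s) ∨ ¬K(w)) ∧ ¬K(z))
The prefix is ∃t ∃x ∃s ∃w ∀z: 1 universal, 4 existential.

4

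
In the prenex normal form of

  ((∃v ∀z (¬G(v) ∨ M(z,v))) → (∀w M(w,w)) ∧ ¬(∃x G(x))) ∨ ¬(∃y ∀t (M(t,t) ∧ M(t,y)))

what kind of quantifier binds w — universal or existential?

First replace A → B with ¬A ∨ B.
  ¬(∃v ∀z (¬G(v) ∨ M(z,v))) ∨ (∀w M(w,w)) ∧ ¬(∃x G(x)) ∨ ¬(∃y ∀t (M(t,t) ∧ M(t,y)))
Move each ¬ inward, flipping quantifiers it crosses:
  (∀v ∃z (G(v) ∧ ¬M(z,v))) ∨ (∀w M(w,w)) ∧ (∀x ¬G(x)) ∨ (∀y ∃t (¬M(t,t) ∨ ¬M(t,y)))
All bound variables are already distinct, so no renaming is needed.
Pull the quantifiers to the front (each side's bound variable is not free in the other side):
  ∀v ∃z ∀w ∀x ∀y ∃t (G(v) ∧ ¬M(z,v) ∨ M(w,w) ∧ ¬G(x) ∨ ¬M(t,t) ∨ ¬M(t,y))
The quantifier ∀w sits under an even number of negations (counting the antecedent side of each →), so it remains universal.

universal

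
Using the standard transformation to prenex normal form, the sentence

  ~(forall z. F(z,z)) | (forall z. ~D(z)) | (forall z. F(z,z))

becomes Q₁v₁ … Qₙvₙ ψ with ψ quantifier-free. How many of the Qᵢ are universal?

Push ¬ through the quantifiers and connectives to reach negation normal form:
  (exists z. ~F(z,z)) | (forall z. ~D(z)) | (forall z. F(z,z))
Standardize variables apart so no two quantifiers bind the same name: z↦u1, z↦r.
  (exists z. ~F(z,z)) | (forall u1. ~D(u1)) | (forall r. F(r,r))
Finally move all quantifiers to the prefix:
  exists z. forall u1. forall r. (~F(z,z) | ~D(u1) | F(r,r))
The prefix is exists z forall u1 forall r: 2 universal, 1 existential.

2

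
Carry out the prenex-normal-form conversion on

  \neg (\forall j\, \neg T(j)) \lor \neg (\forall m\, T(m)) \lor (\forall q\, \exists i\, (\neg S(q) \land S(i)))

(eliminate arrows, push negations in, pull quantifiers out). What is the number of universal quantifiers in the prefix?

1

Move each ¬ inward, flipping quantifiers it crosses:
  (\exists j\, T(j)) \lor (\exists m\, \neg T(m)) \lor (\forall q\, \exists i\, (\neg S(q) \land S(i)))
All bound variables are already distinct, so no renaming is needed.
Pull the quantifiers to the front (each side's bound variable is not free in the other side):
  \exists j\, \exists m\, \forall q\, \exists i\, (T(j) \lor \neg T(m) \lor \neg S(q) \land S(i))
The prefix is \exists j \exists m \forall q \exists i: 1 universal, 3 existential.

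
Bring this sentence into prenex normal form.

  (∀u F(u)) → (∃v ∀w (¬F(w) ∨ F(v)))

∃u ∃v ∀w (¬F(u) ∨ ¬F(w) ∨ F(v))

First replace A → B with ¬A ∨ B.
  ¬(∀u F(u)) ∨ (∃v ∀w (¬F(w) ∨ F(v)))
Push ¬ through the quantifiers and connectives to reach negation normal form:
  (∃u ¬F(u)) ∨ (∃v ∀w (¬F(w) ∨ F(v)))
Finally move all quantifiers to the prefix:
  ∃u ∃v ∀w (¬F(u) ∨ ¬F(w) ∨ F(v))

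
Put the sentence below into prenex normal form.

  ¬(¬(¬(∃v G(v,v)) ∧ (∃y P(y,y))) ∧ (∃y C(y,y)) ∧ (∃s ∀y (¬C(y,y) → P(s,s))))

∀v ∃y ∀z1 ∀s ∃x (¬G(v,v) ∧ P(y,y) ∨ ¬C(z1,z1) ∨ ¬C(x,x) ∧ ¬P(s,s))

Eliminate → and ↔ using ¬ and ∨.
  ¬(¬(¬(∃v G(v,v)) ∧ (∃y P(y,y))) ∧ (∃y C(y,y)) ∧ (∃s ∀y (¬¬C(y,y) ∨ P(s,s))))
Move each ¬ inward, flipping quantifiers it crosses:
  (∀v ¬G(v,v)) ∧ (∃y P(y,y)) ∨ (∀y ¬C(y,y)) ∨ (∀s ∃y (¬C(y,y) ∧ ¬P(s,s)))
Give each quantifier a distinct variable: y↦z1, y↦x.
  (∀v ¬G(v,v)) ∧ (∃y P(y,y)) ∨ (∀z1 ¬C(z1,z1)) ∨ (∀s ∃x (¬C(x,x) ∧ ¬P(s,s)))
Pull the quantifiers to the front (each side's bound variable is not free in the other side):
  ∀v ∃y ∀z1 ∀s ∃x (¬G(v,v) ∧ P(y,y) ∨ ¬C(z1,z1) ∨ ¬C(x,x) ∧ ¬P(s,s))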